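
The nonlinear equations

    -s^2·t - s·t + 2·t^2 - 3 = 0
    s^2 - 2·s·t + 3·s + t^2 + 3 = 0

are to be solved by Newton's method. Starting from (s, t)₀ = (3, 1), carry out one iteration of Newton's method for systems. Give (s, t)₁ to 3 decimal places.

(0.857, 1.250)

At (3, 1): F = (-13.000, 16.000).
Jacobian J = [[-2·s·t - t, -s^2 - s + 4·t], [2·s - 2·t + 3, -2·s + 2·t]].
At the point, J = [[-7.000, -8.000], [7.000, -4.000]] (det J = 84.000).
Solving J·Δ = −F gives Δ = (-2.143, 0.250).
Then the next iterate is (s, t)₁ = (0.857, 1.250).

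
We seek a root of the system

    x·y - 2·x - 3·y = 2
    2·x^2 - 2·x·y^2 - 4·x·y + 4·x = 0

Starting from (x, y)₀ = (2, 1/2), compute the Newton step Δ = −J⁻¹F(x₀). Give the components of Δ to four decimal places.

(-3.2364, -1.6455)

At (2, 1/2): F = (-6.5000, 11.0000).
Jacobian J = [[y - 2, x - 3], [4·x - 2·y^2 - 4·y + 4, -4·x·y - 4·x]].
At the point, J = [[-1.5000, -1.0000], [9.5000, -12.0000]] (det J = 27.5000).
Solving J·Δ = −F gives Δ = (-3.2364, -1.6455).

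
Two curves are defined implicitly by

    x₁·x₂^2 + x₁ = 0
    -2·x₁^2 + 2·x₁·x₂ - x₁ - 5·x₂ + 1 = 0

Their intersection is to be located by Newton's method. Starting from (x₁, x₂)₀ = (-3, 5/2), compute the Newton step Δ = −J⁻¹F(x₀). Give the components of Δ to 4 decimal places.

(2.3916, -0.2941)

At (-3, 5/2): F = (-21.7500, -41.5000).
Jacobian J = [[x₂^2 + 1, 2·x₁·x₂], [-4·x₁ + 2·x₂ - 1, 2·x₁ - 5]].
At the point, J = [[7.2500, -15.0000], [16.0000, -11.0000]] (det J = 160.2500).
Solving J·Δ = −F gives Δ = (2.3916, -0.2941).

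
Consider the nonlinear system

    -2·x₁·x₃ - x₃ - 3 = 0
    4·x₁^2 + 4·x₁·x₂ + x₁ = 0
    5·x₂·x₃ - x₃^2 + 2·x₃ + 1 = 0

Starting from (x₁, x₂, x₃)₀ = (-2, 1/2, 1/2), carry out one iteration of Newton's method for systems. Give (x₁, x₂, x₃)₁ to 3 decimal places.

(0.719, -2.669, 1.906)

At (-2, 1/2, 1/2): F = (-1.500, 10.000, 3.000).
Jacobian J = [[-2·x₃, 0, -2·x₁ - 1], [8·x₁ + 4·x₂ + 1, 4·x₁, 0], [0, 5·x₃, 5·x₂ - 2·x₃ + 2]].
At the point, J = [[-1.000, 0.000, 3.000], [-13.000, -8.000, 0.000], [0.000, 2.500, 3.500]] (det J = -69.500).
Solving J·Δ = −F gives Δ = (2.719, -3.169, 1.406).
Then the next iterate is (x₁, x₂, x₃)₁ = (0.719, -2.669, 1.906).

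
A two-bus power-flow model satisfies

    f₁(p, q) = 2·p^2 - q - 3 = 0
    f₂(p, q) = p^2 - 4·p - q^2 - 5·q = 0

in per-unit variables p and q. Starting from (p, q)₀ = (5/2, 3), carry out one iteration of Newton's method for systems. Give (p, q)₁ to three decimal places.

(1.589, 0.394)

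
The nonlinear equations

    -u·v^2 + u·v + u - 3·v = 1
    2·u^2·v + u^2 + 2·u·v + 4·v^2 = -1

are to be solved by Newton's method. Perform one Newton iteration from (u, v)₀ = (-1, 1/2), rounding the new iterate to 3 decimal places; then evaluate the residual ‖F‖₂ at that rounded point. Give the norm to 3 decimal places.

At (-1, 1/2): F = (-3.750, 3.000).
Jacobian J = [[-v^2 + v + 1, -2·u·v + u - 3], [4·u·v + 2·u + 2·v, 2·u^2 + 2·u + 8·v]].
At the point, J = [[1.250, -3.000], [-3.000, 4.000]] (det J = -4.000).
Solving J·Δ = −F gives Δ = (-1.500, -1.875).
Then the next iterate is (u, v)₁ = (-2.500, -1.375).
Re-evaluating at (-2.500, -1.375): F = (8.78906, 4.500), so ‖F‖₂ = 9.874.

9.874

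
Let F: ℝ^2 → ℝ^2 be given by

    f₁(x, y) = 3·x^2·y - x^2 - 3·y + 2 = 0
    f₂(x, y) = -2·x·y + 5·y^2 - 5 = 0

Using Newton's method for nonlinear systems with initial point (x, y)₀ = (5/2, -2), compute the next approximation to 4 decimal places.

At (5/2, -2): F = (-35.7500, 25.0000).
Jacobian J = [[6·x·y - 2·x, 3·x^2 - 3], [-2·y, -2·x + 10·y]].
At the point, J = [[-35.0000, 15.7500], [4.0000, -25.0000]] (det J = 812.0000).
Solving J·Δ = −F gives Δ = (-0.6158, 0.9015).
Then the next iterate is (x, y)₁ = (1.8842, -1.0985).

(1.8842, -1.0985)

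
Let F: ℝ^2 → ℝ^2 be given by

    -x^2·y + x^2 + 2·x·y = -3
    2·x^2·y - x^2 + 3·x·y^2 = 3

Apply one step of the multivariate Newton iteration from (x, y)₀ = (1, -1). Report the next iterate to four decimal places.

At (1, -1): F = (3.0000, -3.0000).
Jacobian J = [[-2·x·y + 2·x + 2·y, -x^2 + 2·x], [4·x·y - 2·x + 3·y^2, 2·x^2 + 6·x·y]].
At the point, J = [[2.0000, 1.0000], [-3.0000, -4.0000]] (det J = -5.0000).
Solving J·Δ = −F gives Δ = (-1.8000, 0.6000).
Then the next iterate is (x, y)₁ = (-0.8000, -0.4000).

(-0.8000, -0.4000)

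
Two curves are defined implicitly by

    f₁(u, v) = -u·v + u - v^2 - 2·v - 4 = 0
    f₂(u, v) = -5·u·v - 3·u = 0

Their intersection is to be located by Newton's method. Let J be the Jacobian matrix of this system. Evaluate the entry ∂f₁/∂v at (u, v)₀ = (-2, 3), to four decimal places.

∂f₁/∂v = -u - 2·v - 2.
At (-2, 3) this is -6.0000.

-6.0000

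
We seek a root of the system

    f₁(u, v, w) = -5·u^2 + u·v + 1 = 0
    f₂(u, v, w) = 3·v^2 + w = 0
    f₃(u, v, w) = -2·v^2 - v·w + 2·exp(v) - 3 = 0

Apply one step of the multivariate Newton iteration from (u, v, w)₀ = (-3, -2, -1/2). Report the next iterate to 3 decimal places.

(-1.529, -0.940, 0.717)

At (-3, -2, -1/2): F = (-38.000, 11.500, -11.72933).
Jacobian J = [[-10·u + v, u, 0], [0, 6·v, 1], [0, -4·v - w + 2·exp(v), -v]].
At the point, J = [[28.000, -3.000, 0.000], [0.000, -12.000, 1.000], [0.000, 8.77067, 2.000]] (det J = -917.57878).
Solving J·Δ = −F gives Δ = (1.471, 1.060, 1.217).
Then the next iterate is (u, v, w)₁ = (-1.529, -0.940, 0.717).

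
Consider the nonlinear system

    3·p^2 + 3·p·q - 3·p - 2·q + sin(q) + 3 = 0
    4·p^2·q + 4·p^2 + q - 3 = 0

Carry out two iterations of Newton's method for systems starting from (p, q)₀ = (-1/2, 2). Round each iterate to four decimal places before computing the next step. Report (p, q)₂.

(-0.3350, 1.7704)

At (-1/2, 2): F = (-0.840703, 2.0000).
Jacobian J = [[6·p + 3·q - 3, 3·p + cos(q) - 2], [8·p·q + 8·p, 4·p^2 + 1]].
At the point, J = [[0.0000, -3.916147], [-12.0000, 2.0000]] (det J = -46.993762).
Solving J·Δ = −F gives Δ = (0.1309, -0.2147).
Then the next iterate is (p, q)₁ = (-0.3691, 1.7853).
Round to (-0.3691, 1.7853) and repeat: F = (-0.054376, 0.303119), J = [[0.1413, -3.320163], [-8.224434, 1.544939]].
Δ = (0.0341, -0.0149), so (p, q)₂ = (-0.3350, 1.7704).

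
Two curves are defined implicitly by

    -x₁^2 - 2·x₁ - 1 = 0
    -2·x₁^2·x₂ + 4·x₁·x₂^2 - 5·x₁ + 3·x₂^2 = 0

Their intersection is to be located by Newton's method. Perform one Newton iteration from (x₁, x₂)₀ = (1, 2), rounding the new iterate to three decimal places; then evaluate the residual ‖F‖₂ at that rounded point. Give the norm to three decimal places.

At (1, 2): F = (-4.000, 19.000).
Jacobian J = [[-2·x₁ - 2, 0], [-4·x₁·x₂ + 4·x₂^2 - 5, -2·x₁^2 + 8·x₁·x₂ + 6·x₂]].
At the point, J = [[-4.000, 0.000], [3.000, 26.000]] (det J = -104.000).
Solving J·Δ = −F gives Δ = (-1.000, -0.615).
Then the next iterate is (x₁, x₂)₁ = (0.000, 1.385).
Re-evaluating at (0.000, 1.385): F = (-1.000, 5.75468), so ‖F‖₂ = 5.841.

5.841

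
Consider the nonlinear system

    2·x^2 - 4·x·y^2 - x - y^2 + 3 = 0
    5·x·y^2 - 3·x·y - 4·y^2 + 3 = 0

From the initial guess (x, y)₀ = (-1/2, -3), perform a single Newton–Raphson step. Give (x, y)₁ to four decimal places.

At (-1/2, -3): F = (13.0000, -60.0000).
Jacobian J = [[4·x - 4·y^2 - 1, -8·x·y - 2·y], [5·y^2 - 3·y, 10·x·y - 3·x - 8·y]].
At the point, J = [[-39.0000, -6.0000], [54.0000, 40.5000]] (det J = -1255.5000).
Solving J·Δ = −F gives Δ = (0.1326, 1.3047).
Then the next iterate is (x, y)₁ = (-0.3674, -1.6953).

(-0.3674, -1.6953)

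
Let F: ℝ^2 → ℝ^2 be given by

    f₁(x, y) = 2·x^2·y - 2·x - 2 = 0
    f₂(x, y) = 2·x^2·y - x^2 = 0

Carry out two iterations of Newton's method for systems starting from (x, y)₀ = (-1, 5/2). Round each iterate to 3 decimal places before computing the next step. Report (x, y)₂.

At (-1, 5/2): F = (5.000, 4.000).
Jacobian J = [[4·x·y - 2, 2·x^2], [4·x·y - 2·x, 2·x^2]].
At the point, J = [[-12.000, 2.000], [-8.000, 2.000]] (det J = -8.000).
Solving J·Δ = −F gives Δ = (0.250, -1.000).
Then the next iterate is (x, y)₁ = (-0.750, 1.500).
Round to (-0.750, 1.500) and repeat: F = (1.18750, 1.125), J = [[-6.500, 1.125], [-3.000, 1.125]].
Δ = (0.018, -0.952), so (x, y)₂ = (-0.732, 0.548).

(-0.732, 0.548)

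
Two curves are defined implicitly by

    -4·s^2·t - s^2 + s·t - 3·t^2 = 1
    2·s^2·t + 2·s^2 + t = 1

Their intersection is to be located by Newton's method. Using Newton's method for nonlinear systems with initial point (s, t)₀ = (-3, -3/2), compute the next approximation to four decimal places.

(-1.9289, -1.2330)

At (-3, -3/2): F = (41.7500, -11.5000).
Jacobian J = [[-8·s·t - 2·s + t, -4·s^2 + s - 6·t], [4·s·t + 4·s, 2·s^2 + 1]].
At the point, J = [[-31.5000, -30.0000], [6.0000, 19.0000]] (det J = -418.5000).
Solving J·Δ = −F gives Δ = (1.0711, 0.2670).
Then the next iterate is (s, t)₁ = (-1.9289, -1.2330).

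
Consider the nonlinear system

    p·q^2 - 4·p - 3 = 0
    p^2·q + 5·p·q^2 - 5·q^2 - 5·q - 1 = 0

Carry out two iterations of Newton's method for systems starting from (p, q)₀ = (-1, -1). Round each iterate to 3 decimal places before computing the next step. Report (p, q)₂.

(-0.766, -0.396)

At (-1, -1): F = (0.000, -7.000).
Jacobian J = [[q^2 - 4, 2·p·q], [2·p·q + 5·q^2, p^2 + 10·p·q - 10·q - 5]].
At the point, J = [[-3.000, 2.000], [7.000, 16.000]] (det J = -62.000).
Solving J·Δ = −F gives Δ = (0.226, 0.339).
Then the next iterate is (p, q)₁ = (-0.774, -0.661).
Round to (-0.774, -0.661) and repeat: F = (-0.24218, -1.96648), J = [[-3.56308, 1.02323], [3.20783, 7.32522]].
Δ = (0.008, 0.265), so (p, q)₂ = (-0.766, -0.396).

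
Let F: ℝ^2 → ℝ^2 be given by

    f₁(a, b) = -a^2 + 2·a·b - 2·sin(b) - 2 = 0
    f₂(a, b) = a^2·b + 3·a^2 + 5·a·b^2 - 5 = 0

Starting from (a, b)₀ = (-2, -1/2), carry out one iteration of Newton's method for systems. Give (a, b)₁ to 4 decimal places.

(-5.3727, -2.7865)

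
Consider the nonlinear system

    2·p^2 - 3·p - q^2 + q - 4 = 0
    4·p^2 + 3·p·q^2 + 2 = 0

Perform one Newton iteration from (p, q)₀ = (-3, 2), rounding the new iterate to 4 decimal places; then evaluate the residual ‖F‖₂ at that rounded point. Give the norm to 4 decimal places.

At (-3, 2): F = (21.0000, 2.0000).
Jacobian J = [[4·p - 3, -2·q + 1], [8·p + 3·q^2, 6·p·q]].
At the point, J = [[-15.0000, -3.0000], [-12.0000, -36.0000]] (det J = 504.0000).
Solving J·Δ = −F gives Δ = (1.4881, -0.4405).
Then the next iterate is (p, q)₁ = (-1.5119, 1.5595).
Re-evaluating at (-1.5119, 1.5595): F = (4.234843, 0.112361), so ‖F‖₂ = 4.2363.

4.2363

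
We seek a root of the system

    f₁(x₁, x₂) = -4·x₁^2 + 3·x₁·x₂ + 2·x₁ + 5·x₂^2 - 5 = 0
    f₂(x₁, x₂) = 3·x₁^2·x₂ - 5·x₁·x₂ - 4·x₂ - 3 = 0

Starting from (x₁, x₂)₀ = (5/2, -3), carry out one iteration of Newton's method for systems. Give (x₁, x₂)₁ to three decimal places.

At (5/2, -3): F = (-2.500, -9.750).
Jacobian J = [[-8·x₁ + 3·x₂ + 2, 3·x₁ + 10·x₂], [6·x₁·x₂ - 5·x₂, 3·x₁^2 - 5·x₁ - 4]].
At the point, J = [[-27.000, -22.500], [-30.000, 2.250]] (det J = -735.750).
Solving J·Δ = −F gives Δ = (-0.306, 0.256).
Then the next iterate is (x₁, x₂)₁ = (2.194, -2.744).

(2.194, -2.744)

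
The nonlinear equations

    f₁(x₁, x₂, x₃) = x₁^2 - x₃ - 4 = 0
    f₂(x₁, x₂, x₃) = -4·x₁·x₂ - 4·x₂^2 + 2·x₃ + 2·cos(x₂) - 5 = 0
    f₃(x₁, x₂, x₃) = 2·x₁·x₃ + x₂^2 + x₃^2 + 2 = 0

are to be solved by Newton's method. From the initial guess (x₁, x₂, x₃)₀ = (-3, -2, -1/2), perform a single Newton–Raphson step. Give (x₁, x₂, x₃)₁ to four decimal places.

(-2.1583, -0.6854, -0.0500)

At (-3, -2, -1/2): F = (5.5000, -46.832294, 9.2500).
Jacobian J = [[2·x₁, 0, -1], [-4·x₂, -4·x₁ - 8·x₂ - 2·sin(x₂), 2], [2·x₃, 2·x₂, 2·x₁ + 2·x₃]].
At the point, J = [[-6.0000, 0.0000, -1.0000], [8.0000, 29.818595, 2.0000], [-1.0000, -4.0000, -7.0000]] (det J = 1206.562389).
Solving J·Δ = −F gives Δ = (0.8417, 1.3146, 0.4500).
Then the next iterate is (x₁, x₂, x₃)₁ = (-2.1583, -0.6854, -0.0500).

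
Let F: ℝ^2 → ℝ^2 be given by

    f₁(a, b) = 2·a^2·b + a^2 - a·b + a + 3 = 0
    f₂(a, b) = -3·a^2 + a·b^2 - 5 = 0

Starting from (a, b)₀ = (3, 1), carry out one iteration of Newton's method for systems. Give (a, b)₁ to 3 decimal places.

(1.306, 1.033)

At (3, 1): F = (30.000, -29.000).
Jacobian J = [[4·a·b + 2·a - b + 1, 2·a^2 - a], [-6·a + b^2, 2·a·b]].
At the point, J = [[18.000, 15.000], [-17.000, 6.000]] (det J = 363.000).
Solving J·Δ = −F gives Δ = (-1.694, 0.033).
Then the next iterate is (a, b)₁ = (1.306, 1.033).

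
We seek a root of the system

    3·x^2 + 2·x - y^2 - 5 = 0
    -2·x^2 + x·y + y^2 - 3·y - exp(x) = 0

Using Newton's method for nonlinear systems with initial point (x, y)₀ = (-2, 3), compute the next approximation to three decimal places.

At (-2, 3): F = (-6.000, -14.13534).
Jacobian J = [[6·x + 2, -2·y], [-4·x + y - exp(x), x + 2·y - 3]].
At the point, J = [[-10.000, -6.000], [10.86466, 1.000]] (det J = 55.18799).
Solving J·Δ = −F gives Δ = (1.646, -3.743).
Then the next iterate is (x, y)₁ = (-0.354, -0.743).

(-0.354, -0.743)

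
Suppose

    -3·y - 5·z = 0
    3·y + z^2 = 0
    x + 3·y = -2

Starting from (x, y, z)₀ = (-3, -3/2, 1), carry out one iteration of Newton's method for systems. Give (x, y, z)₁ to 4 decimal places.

(-3.6667, 0.5556, -0.3333)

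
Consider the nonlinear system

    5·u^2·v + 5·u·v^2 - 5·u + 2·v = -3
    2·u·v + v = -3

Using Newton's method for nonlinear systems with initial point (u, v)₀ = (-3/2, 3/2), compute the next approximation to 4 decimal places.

At (-3/2, 3/2): F = (13.5000, 0.0000).
Jacobian J = [[10·u·v + 5·v^2 - 5, 5·u^2 + 10·u·v + 2], [2·v, 2·u + 1]].
At the point, J = [[-16.2500, -9.2500], [3.0000, -2.0000]] (det J = 60.2500).
Solving J·Δ = −F gives Δ = (0.4481, 0.6722).
Then the next iterate is (u, v)₁ = (-1.0519, 2.1722).

(-1.0519, 2.1722)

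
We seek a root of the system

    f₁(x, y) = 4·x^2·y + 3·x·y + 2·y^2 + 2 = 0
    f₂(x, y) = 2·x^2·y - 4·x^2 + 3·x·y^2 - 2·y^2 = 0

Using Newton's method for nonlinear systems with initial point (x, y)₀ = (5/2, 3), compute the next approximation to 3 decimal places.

At (5/2, 3): F = (117.500, 62.000).
Jacobian J = [[8·x·y + 3·y, 4·x^2 + 3·x + 4·y], [4·x·y - 8·x + 3·y^2, 2·x^2 + 6·x·y - 4·y]].
At the point, J = [[69.000, 44.500], [37.000, 45.500]] (det J = 1493.000).
Solving J·Δ = −F gives Δ = (-1.733, 0.047).
Then the next iterate is (x, y)₁ = (0.767, 3.047).

(0.767, 3.047)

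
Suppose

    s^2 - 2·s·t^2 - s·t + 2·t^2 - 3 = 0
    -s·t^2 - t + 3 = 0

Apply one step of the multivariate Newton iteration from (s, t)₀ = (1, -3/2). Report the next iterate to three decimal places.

At (1, -3/2): F = (-0.500, 2.250).
Jacobian J = [[2·s - 2·t^2 - t, -4·s·t - s + 4·t], [-t^2, -2·s·t - 1]].
At the point, J = [[-1.000, -1.000], [-2.250, 2.000]] (det J = -4.250).
Solving J·Δ = −F gives Δ = (0.294, -0.794).
Then the next iterate is (s, t)₁ = (1.294, -2.294).

(1.294, -2.294)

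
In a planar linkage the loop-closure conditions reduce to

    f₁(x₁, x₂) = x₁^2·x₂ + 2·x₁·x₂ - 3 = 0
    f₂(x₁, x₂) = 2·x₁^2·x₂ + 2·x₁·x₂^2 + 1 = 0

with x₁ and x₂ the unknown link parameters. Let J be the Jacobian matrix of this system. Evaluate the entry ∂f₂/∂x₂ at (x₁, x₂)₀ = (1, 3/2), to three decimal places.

∂f₂/∂x₂ = 2·x₁^2 + 4·x₁·x₂.
At (1, 3/2) this is 8.000.

8.000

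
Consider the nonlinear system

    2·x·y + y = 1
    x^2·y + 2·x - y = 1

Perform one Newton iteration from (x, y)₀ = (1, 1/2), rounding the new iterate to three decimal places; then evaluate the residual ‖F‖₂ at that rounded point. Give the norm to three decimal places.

At (1, 1/2): F = (0.500, 1.000).
Jacobian J = [[2·y, 2·x + 1], [2·x·y + 2, x^2 - 1]].
At the point, J = [[1.000, 3.000], [3.000, 0.000]] (det J = -9.000).
Solving J·Δ = −F gives Δ = (-0.333, -0.056).
Then the next iterate is (x, y)₁ = (0.667, 0.444).
Re-evaluating at (0.667, 0.444): F = (0.03630, 0.08753), so ‖F‖₂ = 0.095.

0.095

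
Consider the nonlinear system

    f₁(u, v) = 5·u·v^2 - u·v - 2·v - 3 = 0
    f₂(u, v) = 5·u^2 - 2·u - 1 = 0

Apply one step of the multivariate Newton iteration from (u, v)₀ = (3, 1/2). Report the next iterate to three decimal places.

(1.643, 0.777)

At (3, 1/2): F = (-1.750, 38.000).
Jacobian J = [[5·v^2 - v, 10·u·v - u - 2], [10·u - 2, 0]].
At the point, J = [[0.750, 10.000], [28.000, 0.000]] (det J = -280.000).
Solving J·Δ = −F gives Δ = (-1.357, 0.277).
Then the next iterate is (u, v)₁ = (1.643, 0.777).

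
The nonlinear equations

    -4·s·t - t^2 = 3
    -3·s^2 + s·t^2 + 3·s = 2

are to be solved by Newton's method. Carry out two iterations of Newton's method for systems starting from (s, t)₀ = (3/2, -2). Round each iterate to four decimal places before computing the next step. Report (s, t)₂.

(0.8924, -1.3977)

At (3/2, -2): F = (5.0000, 1.7500).
Jacobian J = [[-4·t, -4·s - 2·t], [-6·s + t^2 + 3, 2·s·t]].
At the point, J = [[8.0000, -2.0000], [-2.0000, -6.0000]] (det J = -52.0000).
Solving J·Δ = −F gives Δ = (-0.5096, 0.4615).
Then the next iterate is (s, t)₁ = (0.9904, -1.5385).
Round to (0.9904, -1.5385) and repeat: F = (0.727939, 0.372783), J = [[6.1540, -0.8846], [-0.575418, -3.047461]].
Δ = (-0.0980, 0.1408), so (s, t)₂ = (0.8924, -1.3977).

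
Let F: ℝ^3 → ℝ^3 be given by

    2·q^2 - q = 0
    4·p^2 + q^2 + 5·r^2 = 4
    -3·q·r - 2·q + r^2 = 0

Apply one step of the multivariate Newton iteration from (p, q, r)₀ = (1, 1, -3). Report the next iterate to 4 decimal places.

(1.0278, 0.6667, -1.4815)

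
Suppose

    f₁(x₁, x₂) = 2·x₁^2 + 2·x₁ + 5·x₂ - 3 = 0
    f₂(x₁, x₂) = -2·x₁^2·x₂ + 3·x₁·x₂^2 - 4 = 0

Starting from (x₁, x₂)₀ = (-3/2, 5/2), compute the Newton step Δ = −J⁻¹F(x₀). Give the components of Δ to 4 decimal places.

(-1.3189, -3.2551)

At (-3/2, 5/2): F = (11.0000, -43.3750).
Jacobian J = [[4·x₁ + 2, 5], [-4·x₁·x₂ + 3·x₂^2, -2·x₁^2 + 6·x₁·x₂]].
At the point, J = [[-4.0000, 5.0000], [33.7500, -27.0000]] (det J = -60.7500).
Solving J·Δ = −F gives Δ = (-1.3189, -3.2551).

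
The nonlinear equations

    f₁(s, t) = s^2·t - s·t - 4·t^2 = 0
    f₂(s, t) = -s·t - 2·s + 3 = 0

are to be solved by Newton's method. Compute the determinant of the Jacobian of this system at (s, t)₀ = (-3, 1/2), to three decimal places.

9.500

J = [[2·s·t - t, s^2 - s - 8·t], [-t - 2, -s]].
At the point, J = [[-3.500, 8.000], [-2.500, 3.000]].
det J = 9.500.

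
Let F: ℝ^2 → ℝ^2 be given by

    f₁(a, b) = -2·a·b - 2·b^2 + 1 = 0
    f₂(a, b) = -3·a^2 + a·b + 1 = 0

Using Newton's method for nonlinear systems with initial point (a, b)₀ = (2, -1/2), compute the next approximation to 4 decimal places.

At (2, -1/2): F = (2.5000, -12.0000).
Jacobian J = [[-2·b, -2·a - 4·b], [-6·a + b, a]].
At the point, J = [[1.0000, -2.0000], [-12.5000, 2.0000]] (det J = -23.0000).
Solving J·Δ = −F gives Δ = (-0.8261, 0.8370).
Then the next iterate is (a, b)₁ = (1.1739, 0.3370).

(1.1739, 0.3370)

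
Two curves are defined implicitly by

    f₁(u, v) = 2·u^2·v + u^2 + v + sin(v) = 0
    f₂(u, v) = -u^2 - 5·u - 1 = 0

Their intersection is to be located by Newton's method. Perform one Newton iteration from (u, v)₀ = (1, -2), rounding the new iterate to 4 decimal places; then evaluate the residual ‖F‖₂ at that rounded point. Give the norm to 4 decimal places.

At (1, -2): F = (-5.909297, -7.0000).
Jacobian J = [[4·u·v + 2·u, 2·u^2 + cos(v) + 1], [-2·u - 5, 0]].
At the point, J = [[-6.0000, 2.583853], [-7.0000, 0.0000]] (det J = 18.086972).
Solving J·Δ = −F gives Δ = (-1.0000, -0.0351).
Then the next iterate is (u, v)₁ = (0.0000, -2.0351).
Re-evaluating at (0.0000, -2.0351): F = (-2.929234, -1.0000), so ‖F‖₂ = 3.0952.

3.0952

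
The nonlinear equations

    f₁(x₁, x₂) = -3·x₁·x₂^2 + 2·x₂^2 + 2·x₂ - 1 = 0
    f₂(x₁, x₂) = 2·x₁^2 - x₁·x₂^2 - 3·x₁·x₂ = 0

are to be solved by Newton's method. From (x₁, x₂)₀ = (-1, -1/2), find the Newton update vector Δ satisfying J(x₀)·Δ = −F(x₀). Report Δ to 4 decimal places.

At (-1, -1/2): F = (-0.7500, 0.7500).
Jacobian J = [[-3·x₂^2, -6·x₁·x₂ + 4·x₂ + 2], [4·x₁ - x₂^2 - 3·x₂, -2·x₁·x₂ - 3·x₁]].
At the point, J = [[-0.7500, -3.0000], [-2.7500, 2.0000]] (det J = -9.7500).
Solving J·Δ = −F gives Δ = (0.0769, -0.2692).

(0.0769, -0.2692)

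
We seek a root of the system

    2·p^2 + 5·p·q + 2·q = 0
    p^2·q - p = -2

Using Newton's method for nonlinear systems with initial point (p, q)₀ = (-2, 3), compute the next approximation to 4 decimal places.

At (-2, 3): F = (-16.0000, 16.0000).
Jacobian J = [[4·p + 5·q, 5·p + 2], [2·p·q - 1, p^2]].
At the point, J = [[7.0000, -8.0000], [-13.0000, 4.0000]] (det J = -76.0000).
Solving J·Δ = −F gives Δ = (0.8421, -1.2632).
Then the next iterate is (p, q)₁ = (-1.1579, 1.7368).

(-1.1579, 1.7368)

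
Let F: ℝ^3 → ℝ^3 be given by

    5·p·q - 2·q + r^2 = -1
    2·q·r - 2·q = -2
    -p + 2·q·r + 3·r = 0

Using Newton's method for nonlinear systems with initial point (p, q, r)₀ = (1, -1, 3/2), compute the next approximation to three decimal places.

At (1, -1, 3/2): F = (0.250, 1.000, 0.500).
Jacobian J = [[5·q, 5·p - 2, 2·r], [0, 2·r - 2, 2·q], [-1, 2·r, 2·q + 3]].
At the point, J = [[-5.000, 3.000, 3.000], [0.000, 1.000, -2.000], [-1.000, 3.000, 1.000]] (det J = -26.000).
Solving J·Δ = −F gives Δ = (0.125, -0.250, 0.375).
Then the next iterate is (p, q, r)₁ = (1.125, -1.250, 1.875).

(1.125, -1.250, 1.875)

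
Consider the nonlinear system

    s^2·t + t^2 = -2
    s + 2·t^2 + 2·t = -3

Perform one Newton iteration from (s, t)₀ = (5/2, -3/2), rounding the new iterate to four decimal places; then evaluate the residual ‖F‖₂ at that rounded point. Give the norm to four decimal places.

At (5/2, -3/2): F = (-5.1250, 7.0000).
Jacobian J = [[2·s·t, s^2 + 2·t], [1, 4·t + 2]].
At the point, J = [[-7.5000, 3.2500], [1.0000, -4.0000]] (det J = 26.7500).
Solving J·Δ = −F gives Δ = (0.0841, 1.7710).
Then the next iterate is (s, t)₁ = (2.5841, 0.2710).
Re-evaluating at (2.5841, 0.2710): F = (3.883063, 6.272982), so ‖F‖₂ = 7.3776.

7.3776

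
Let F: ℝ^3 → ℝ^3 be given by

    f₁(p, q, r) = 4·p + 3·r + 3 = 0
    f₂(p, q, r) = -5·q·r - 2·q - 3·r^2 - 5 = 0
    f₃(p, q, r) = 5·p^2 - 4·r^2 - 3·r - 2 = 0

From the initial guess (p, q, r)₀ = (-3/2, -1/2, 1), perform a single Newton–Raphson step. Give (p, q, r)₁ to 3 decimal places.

(5.250, 3.357, -8.000)

At (-3/2, -1/2, 1): F = (0.000, -4.500, 2.250).
Jacobian J = [[4, 0, 3], [0, -5·r - 2, -5·q - 6·r], [10·p, 0, -8·r - 3]].
At the point, J = [[4.000, 0.000, 3.000], [0.000, -7.000, -3.500], [-15.000, 0.000, -11.000]] (det J = -7.000).
Solving J·Δ = −F gives Δ = (6.750, 3.857, -9.000).
Then the next iterate is (p, q, r)₁ = (5.250, 3.357, -8.000).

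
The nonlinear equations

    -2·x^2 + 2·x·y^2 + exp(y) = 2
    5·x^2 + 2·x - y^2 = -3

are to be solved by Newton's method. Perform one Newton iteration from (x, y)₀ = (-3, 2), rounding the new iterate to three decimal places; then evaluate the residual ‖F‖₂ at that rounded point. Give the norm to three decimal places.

At (-3, 2): F = (-36.61094, 38.000).
Jacobian J = [[-4·x + 2·y^2, 4·x·y + exp(y)], [10·x + 2, -2·y]].
At the point, J = [[20.000, -16.61094], [-28.000, -4.000]] (det J = -545.10643).
Solving J·Δ = −F gives Δ = (1.427, -0.486).
Then the next iterate is (x, y)₁ = (-1.573, 1.514).
Re-evaluating at (-1.573, 1.514): F = (-9.61503, 9.93345), so ‖F‖₂ = 13.825.

13.825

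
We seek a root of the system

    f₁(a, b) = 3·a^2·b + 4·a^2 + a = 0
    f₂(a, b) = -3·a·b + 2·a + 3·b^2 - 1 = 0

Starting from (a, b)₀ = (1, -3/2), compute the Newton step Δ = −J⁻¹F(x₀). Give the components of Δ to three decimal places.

(-2.192, -0.167)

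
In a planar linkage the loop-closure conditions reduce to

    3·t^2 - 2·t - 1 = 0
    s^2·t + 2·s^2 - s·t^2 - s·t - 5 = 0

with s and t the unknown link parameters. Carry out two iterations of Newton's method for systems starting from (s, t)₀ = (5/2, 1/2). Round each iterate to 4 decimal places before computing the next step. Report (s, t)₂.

At (5/2, 1/2): F = (-1.2500, 8.7500).
Jacobian J = [[0, 6·t - 2], [2·s·t + 4·s - t^2 - t, s^2 - 2·s·t - s]].
At the point, J = [[0.0000, 1.0000], [11.7500, 1.2500]] (det J = -11.7500).
Solving J·Δ = −F gives Δ = (-0.8777, 1.2500).
Then the next iterate is (s, t)₁ = (1.6223, 1.7500).
Round to (1.6223, 1.7500) and repeat: F = (4.6875, -2.937854), J = [[0.0000, 8.5000], [7.354750, -4.668493]].
Δ = (0.0494, -0.5515), so (s, t)₂ = (1.6717, 1.1985).

(1.6717, 1.1985)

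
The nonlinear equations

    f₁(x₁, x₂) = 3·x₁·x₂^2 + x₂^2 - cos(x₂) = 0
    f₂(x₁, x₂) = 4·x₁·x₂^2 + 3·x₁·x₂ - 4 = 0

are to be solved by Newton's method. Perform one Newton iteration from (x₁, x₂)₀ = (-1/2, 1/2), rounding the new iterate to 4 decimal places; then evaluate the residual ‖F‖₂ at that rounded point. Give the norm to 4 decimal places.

At (-1/2, 1/2): F = (-1.002583, -5.2500).
Jacobian J = [[3·x₂^2, 6·x₁·x₂ + 2·x₂ + sin(x₂)], [4·x₂^2 + 3·x₂, 8·x₁·x₂ + 3·x₁]].
At the point, J = [[0.7500, -0.020574], [2.5000, -3.5000]] (det J = -2.573564).
Solving J·Δ = −F gives Δ = (1.3215, -0.5561).
Then the next iterate is (x₁, x₂)₁ = (0.8215, -0.0561).
Re-evaluating at (0.8215, -0.0561): F = (-0.987523, -4.127917), so ‖F‖₂ = 4.2444.

4.2444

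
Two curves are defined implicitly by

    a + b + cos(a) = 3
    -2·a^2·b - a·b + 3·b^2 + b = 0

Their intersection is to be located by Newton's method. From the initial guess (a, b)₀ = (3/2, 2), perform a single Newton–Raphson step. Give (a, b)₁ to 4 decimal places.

At (3/2, 2): F = (0.570737, 2.0000).
Jacobian J = [[-sin(a) + 1, 1], [-4·a·b - b, -2·a^2 - a + 6·b + 1]].
At the point, J = [[0.002505, 1.0000], [-14.0000, 7.0000]] (det J = 14.017535).
Solving J·Δ = −F gives Δ = (-0.1423, -0.5704).
Then the next iterate is (a, b)₁ = (1.3577, 1.4296).

(1.3577, 1.4296)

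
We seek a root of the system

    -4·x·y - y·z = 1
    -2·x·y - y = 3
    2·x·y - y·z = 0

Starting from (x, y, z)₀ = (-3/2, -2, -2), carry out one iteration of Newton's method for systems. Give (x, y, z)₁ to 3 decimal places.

At (-3/2, -2, -2): F = (-17.000, -7.000, 2.000).
Jacobian J = [[-4·y, -4·x - z, -y], [-2·y, -2·x - 1, 0], [2·y, 2·x - z, -y]].
At the point, J = [[8.000, 8.000, 2.000], [4.000, 2.000, 0.000], [-4.000, -1.000, 2.000]] (det J = -24.000).
Solving J·Δ = −F gives Δ = (2.083, -0.667, 2.833).
Then the next iterate is (x, y, z)₁ = (0.583, -2.667, 0.833).

(0.583, -2.667, 0.833)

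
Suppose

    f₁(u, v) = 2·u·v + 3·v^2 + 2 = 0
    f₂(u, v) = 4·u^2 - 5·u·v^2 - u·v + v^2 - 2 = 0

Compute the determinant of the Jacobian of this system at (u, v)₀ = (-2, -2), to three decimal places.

-376.000

J = [[2·v, 2·u + 6·v], [8·u - 5·v^2 - v, -10·u·v - u + 2·v]].
At the point, J = [[-4.000, -16.000], [-34.000, -42.000]].
det J = -376.000.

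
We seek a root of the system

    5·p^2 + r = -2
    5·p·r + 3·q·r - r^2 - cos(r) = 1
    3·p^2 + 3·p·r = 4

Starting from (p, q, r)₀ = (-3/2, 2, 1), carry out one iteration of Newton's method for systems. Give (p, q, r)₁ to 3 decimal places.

At (-3/2, 2, 1): F = (14.250, -4.04030, -1.750).
Jacobian J = [[10·p, 0, 1], [5·r, 3·r, 5·p + 3·q - 2·r + sin(r)], [6·p + 3·r, 0, 3·p]].
At the point, J = [[-15.000, 0.000, 1.000], [5.000, 3.000, -2.65853], [-6.000, 0.000, -4.500]] (det J = 220.500).
Solving J·Δ = −F gives Δ = (0.849, -1.415, -1.520).
Then the next iterate is (p, q, r)₁ = (-0.651, 0.585, -0.520).

(-0.651, 0.585, -0.520)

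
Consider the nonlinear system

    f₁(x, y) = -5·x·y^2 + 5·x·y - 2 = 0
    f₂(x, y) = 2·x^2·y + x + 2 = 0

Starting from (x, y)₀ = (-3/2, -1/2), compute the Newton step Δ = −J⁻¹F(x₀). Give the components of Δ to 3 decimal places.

(0.230, 0.184)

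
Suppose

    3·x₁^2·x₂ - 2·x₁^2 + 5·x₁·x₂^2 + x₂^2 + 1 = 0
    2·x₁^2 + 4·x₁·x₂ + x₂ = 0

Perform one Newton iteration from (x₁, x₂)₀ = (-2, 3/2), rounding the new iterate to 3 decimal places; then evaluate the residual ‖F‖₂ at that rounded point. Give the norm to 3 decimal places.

2.545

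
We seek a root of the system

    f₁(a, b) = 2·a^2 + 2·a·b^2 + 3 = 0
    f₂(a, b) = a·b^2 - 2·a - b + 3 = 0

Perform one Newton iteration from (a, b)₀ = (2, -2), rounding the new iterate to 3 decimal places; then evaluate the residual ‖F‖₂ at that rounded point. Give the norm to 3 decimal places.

At (2, -2): F = (27.000, 9.000).
Jacobian J = [[4·a + 2·b^2, 4·a·b], [b^2 - 2, 2·a·b - 1]].
At the point, J = [[16.000, -16.000], [2.000, -9.000]] (det J = -112.000).
Solving J·Δ = −F gives Δ = (-0.884, 0.804).
Then the next iterate is (a, b)₁ = (1.116, -1.196).
Re-evaluating at (1.116, -1.196): F = (8.68360, 3.56034), so ‖F‖₂ = 9.385.

9.385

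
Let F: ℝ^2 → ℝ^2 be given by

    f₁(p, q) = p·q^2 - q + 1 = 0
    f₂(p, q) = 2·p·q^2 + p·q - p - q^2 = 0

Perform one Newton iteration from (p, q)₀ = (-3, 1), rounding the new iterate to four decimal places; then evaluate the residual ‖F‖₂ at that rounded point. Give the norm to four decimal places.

1.8779

At (-3, 1): F = (-3.0000, -7.0000).
Jacobian J = [[q^2, 2·p·q - 1], [2·q^2 + q - 1, 4·p·q + p - 2·q]].
At the point, J = [[1.0000, -7.0000], [2.0000, -17.0000]] (det J = -3.0000).
Solving J·Δ = −F gives Δ = (0.6667, -0.3333).
Then the next iterate is (p, q)₁ = (-2.3333, 0.6667).
Re-evaluating at (-2.3333, 0.6667): F = (-0.703826, -1.741052), so ‖F‖₂ = 1.8779.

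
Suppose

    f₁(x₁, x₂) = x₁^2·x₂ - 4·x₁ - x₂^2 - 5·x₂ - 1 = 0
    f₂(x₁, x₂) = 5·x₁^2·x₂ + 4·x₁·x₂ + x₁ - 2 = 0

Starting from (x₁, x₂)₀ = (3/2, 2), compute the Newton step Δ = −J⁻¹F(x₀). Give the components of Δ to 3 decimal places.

At (3/2, 2): F = (-16.500, 34.000).
Jacobian J = [[2·x₁·x₂ - 4, x₁^2 - 2·x₂ - 5], [10·x₁·x₂ + 4·x₂ + 1, 5·x₁^2 + 4·x₁]].
At the point, J = [[2.000, -6.750], [39.000, 17.250]] (det J = 297.750).
Solving J·Δ = −F gives Δ = (0.185, -2.390).

(0.185, -2.390)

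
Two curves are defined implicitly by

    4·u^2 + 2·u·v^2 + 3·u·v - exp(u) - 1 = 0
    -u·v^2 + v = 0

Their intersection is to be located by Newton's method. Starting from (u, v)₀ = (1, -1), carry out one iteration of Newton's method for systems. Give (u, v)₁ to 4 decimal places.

(1.3508, -0.2164)

At (1, -1): F = (-0.718282, -2.0000).
Jacobian J = [[8·u + 2·v^2 + 3·v - exp(u), 4·u·v + 3·u], [-v^2, -2·u·v + 1]].
At the point, J = [[4.281718, -1.0000], [-1.0000, 3.0000]] (det J = 11.845155).
Solving J·Δ = −F gives Δ = (0.3508, 0.7836).
Then the next iterate is (u, v)₁ = (1.3508, -0.2164).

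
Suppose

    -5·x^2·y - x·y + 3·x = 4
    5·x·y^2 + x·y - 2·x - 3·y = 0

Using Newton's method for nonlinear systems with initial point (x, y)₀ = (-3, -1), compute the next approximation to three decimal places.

(-1.944, -0.963)

At (-3, -1): F = (29.000, -3.000).
Jacobian J = [[-10·x·y - y + 3, -5·x^2 - x], [5·y^2 + y - 2, 10·x·y + x - 3]].
At the point, J = [[-26.000, -42.000], [2.000, 24.000]] (det J = -540.000).
Solving J·Δ = −F gives Δ = (1.056, 0.037).
Then the next iterate is (x, y)₁ = (-1.944, -0.963).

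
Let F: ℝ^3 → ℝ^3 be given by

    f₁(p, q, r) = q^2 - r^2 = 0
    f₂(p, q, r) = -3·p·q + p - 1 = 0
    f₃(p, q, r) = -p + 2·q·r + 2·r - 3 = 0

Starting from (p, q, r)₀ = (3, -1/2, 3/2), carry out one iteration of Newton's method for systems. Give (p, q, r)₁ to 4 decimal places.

(-9.5000, -3.2500, 1.7500)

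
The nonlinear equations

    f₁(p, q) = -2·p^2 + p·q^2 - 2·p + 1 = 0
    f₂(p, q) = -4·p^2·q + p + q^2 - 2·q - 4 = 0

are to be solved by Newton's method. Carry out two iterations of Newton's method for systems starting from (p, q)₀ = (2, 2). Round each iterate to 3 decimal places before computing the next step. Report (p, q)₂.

At (2, 2): F = (-3.000, -34.000).
Jacobian J = [[-4·p + q^2 - 2, 2·p·q], [-8·p·q + 1, -4·p^2 + 2·q - 2]].
At the point, J = [[-6.000, 8.000], [-31.000, -14.000]] (det J = 332.000).
Solving J·Δ = −F gives Δ = (-0.946, -0.334).
Then the next iterate is (p, q)₁ = (1.054, 1.666).
Round to (1.054, 1.666) and repeat: F = (-0.40440, -10.90559), J = [[-3.44044, 3.51193], [-13.04771, -3.11166]].
Δ = (-0.700, -0.570), so (p, q)₂ = (0.354, 1.096).

(0.354, 1.096)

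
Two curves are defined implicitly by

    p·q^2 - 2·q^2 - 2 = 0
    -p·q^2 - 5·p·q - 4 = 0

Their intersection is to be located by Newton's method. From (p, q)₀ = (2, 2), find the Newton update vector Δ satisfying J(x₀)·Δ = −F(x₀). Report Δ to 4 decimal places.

At (2, 2): F = (-2.0000, -32.0000).
Jacobian J = [[q^2, 2·p·q - 4·q], [-q^2 - 5·q, -2·p·q - 5·p]].
At the point, J = [[4.0000, 0.0000], [-14.0000, -18.0000]] (det J = -72.0000).
Solving J·Δ = −F gives Δ = (0.5000, -2.1667).

(0.5000, -2.1667)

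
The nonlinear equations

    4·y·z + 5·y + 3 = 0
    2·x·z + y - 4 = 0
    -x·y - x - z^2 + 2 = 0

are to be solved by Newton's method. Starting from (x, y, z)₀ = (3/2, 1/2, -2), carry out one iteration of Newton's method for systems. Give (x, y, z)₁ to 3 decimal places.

At (3/2, 1/2, -2): F = (1.500, -9.500, -4.250).
Jacobian J = [[0, 4·z + 5, 4·y], [2·z, 1, 2·x], [-y - 1, -x, -2·z]].
At the point, J = [[0.000, -3.000, 2.000], [-4.000, 1.000, 3.000], [-1.500, -1.500, 4.000]] (det J = -19.500).
Solving J·Δ = −F gives Δ = (-1.333, 1.167, 1.000).
Then the next iterate is (x, y, z)₁ = (0.167, 1.667, -1.000).

(0.167, 1.667, -1.000)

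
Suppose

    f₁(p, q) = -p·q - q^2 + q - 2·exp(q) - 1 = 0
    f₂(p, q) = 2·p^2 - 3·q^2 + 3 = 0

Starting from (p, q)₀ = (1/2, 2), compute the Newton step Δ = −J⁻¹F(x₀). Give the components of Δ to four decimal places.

(-1.1555, -0.9009)

At (1/2, 2): F = (-18.778112, -8.5000).
Jacobian J = [[-q, -p - 2·q - 2·exp(q) + 1], [4·p, -6·q]].
At the point, J = [[-2.0000, -18.278112], [2.0000, -12.0000]] (det J = 60.556224).
Solving J·Δ = −F gives Δ = (-1.1555, -0.9009).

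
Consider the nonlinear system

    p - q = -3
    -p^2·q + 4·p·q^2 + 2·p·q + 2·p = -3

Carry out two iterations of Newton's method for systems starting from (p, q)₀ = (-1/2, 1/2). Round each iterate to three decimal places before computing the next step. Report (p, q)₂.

(2.013, 5.013)

At (-1/2, 1/2): F = (2.000, 0.875).
Jacobian J = [[1, -1], [-2·p·q + 4·q^2 + 2·q + 2, -p^2 + 8·p·q + 2·p]].
At the point, J = [[1.000, -1.000], [4.500, -3.250]] (det J = 1.250).
Solving J·Δ = −F gives Δ = (4.500, 6.500).
Then the next iterate is (p, q)₁ = (4.000, 7.000).
Round to (4.000, 7.000) and repeat: F = (0.000, 739.000), J = [[1.000, -1.000], [156.000, 216.000]].
Δ = (-1.987, -1.987), so (p, q)₂ = (2.013, 5.013).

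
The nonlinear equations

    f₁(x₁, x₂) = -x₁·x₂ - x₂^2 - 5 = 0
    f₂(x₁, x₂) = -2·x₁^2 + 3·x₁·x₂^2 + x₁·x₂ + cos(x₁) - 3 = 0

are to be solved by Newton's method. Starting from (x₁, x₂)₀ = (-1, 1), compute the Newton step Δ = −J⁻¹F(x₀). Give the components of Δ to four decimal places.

(-1.6754, -3.3246)

At (-1, 1): F = (-5.0000, -8.459698).
Jacobian J = [[-x₂, -x₁ - 2·x₂], [-4·x₁ + 3·x₂^2 + x₂ - sin(x₁), 6·x₁·x₂ + x₁]].
At the point, J = [[-1.0000, -1.0000], [8.841471, -7.0000]] (det J = 15.841471).
Solving J·Δ = −F gives Δ = (-1.6754, -3.3246).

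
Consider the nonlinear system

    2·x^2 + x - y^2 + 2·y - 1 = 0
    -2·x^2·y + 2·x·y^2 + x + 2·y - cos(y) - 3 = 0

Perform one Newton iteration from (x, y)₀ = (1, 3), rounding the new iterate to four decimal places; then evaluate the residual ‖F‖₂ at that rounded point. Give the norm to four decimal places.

4.0085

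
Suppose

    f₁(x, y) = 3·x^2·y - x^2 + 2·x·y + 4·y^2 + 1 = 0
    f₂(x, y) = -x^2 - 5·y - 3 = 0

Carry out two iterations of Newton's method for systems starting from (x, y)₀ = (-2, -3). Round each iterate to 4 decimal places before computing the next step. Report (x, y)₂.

(-1.4105, -0.9904)

At (-2, -3): F = (9.0000, 8.0000).
Jacobian J = [[6·x·y - 2·x + 2·y, 3·x^2 + 2·x + 8·y], [-2·x, -5]].
At the point, J = [[34.0000, -16.0000], [4.0000, -5.0000]] (det J = -106.0000).
Solving J·Δ = −F gives Δ = (0.7830, 2.2264).
Then the next iterate is (x, y)₁ = (-1.2170, -0.7736).
Round to (-1.2170, -0.7736) and repeat: F = (0.358370, -0.613089), J = [[6.535627, -4.179533], [2.4340, -5.0000]].
Δ = (-0.1935, -0.2168), so (x, y)₂ = (-1.4105, -0.9904).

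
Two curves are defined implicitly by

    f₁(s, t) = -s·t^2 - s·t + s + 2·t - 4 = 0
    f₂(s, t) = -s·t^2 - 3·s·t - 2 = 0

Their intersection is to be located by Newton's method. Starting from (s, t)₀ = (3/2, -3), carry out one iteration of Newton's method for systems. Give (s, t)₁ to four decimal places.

(-1.1556, -2.5556)

At (3/2, -3): F = (-17.5000, -2.0000).
Jacobian J = [[-t^2 - t + 1, -2·s·t - s + 2], [-t^2 - 3·t, -2·s·t - 3·s]].
At the point, J = [[-5.0000, 9.5000], [0.0000, 4.5000]] (det J = -22.5000).
Solving J·Δ = −F gives Δ = (-2.6556, 0.4444).
Then the next iterate is (s, t)₁ = (-1.1556, -2.5556).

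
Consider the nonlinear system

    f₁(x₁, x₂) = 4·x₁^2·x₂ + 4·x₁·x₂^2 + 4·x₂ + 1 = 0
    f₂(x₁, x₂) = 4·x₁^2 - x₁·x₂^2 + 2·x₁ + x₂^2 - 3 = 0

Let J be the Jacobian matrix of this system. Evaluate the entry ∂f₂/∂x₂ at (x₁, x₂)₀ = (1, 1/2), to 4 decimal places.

0.0000

∂f₂/∂x₂ = -2·x₁·x₂ + 2·x₂.
At (1, 1/2) this is 0.0000.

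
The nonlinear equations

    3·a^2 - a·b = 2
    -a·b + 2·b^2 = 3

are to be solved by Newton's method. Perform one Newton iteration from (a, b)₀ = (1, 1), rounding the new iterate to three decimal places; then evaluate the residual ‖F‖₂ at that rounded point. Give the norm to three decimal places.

At (1, 1): F = (0.000, -2.000).
Jacobian J = [[6·a - b, -a], [-b, -a + 4·b]].
At the point, J = [[5.000, -1.000], [-1.000, 3.000]] (det J = 14.000).
Solving J·Δ = −F gives Δ = (0.143, 0.714).
Then the next iterate is (a, b)₁ = (1.143, 1.714).
Re-evaluating at (1.143, 1.714): F = (-0.03975, 0.91649), so ‖F‖₂ = 0.917.

0.917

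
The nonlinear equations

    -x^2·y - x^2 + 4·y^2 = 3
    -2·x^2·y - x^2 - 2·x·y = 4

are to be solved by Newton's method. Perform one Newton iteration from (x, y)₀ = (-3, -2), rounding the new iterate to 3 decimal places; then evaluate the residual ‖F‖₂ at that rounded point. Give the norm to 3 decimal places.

At (-3, -2): F = (22.000, 11.000).
Jacobian J = [[-2·x·y - 2·x, -x^2 + 8·y], [-4·x·y - 2·x - 2·y, -2·x^2 - 2·x]].
At the point, J = [[-6.000, -25.000], [-14.000, -12.000]] (det J = -278.000).
Solving J·Δ = −F gives Δ = (0.040, 0.871).
Then the next iterate is (x, y)₁ = (-2.960, -1.129).
Re-evaluating at (-2.960, -1.129): F = (3.22881, 0.33841), so ‖F‖₂ = 3.246.

3.246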